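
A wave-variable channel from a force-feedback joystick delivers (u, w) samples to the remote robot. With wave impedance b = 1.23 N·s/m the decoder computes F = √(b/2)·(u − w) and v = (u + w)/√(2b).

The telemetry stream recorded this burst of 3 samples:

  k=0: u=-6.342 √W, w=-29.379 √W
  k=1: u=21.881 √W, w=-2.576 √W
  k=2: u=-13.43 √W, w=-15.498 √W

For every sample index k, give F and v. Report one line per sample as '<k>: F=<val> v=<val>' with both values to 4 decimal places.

k=0: u−w=23.0370, u+w=-35.7210; √(b/2)=0.7842, √(2b)=1.5684; F=0.7842×23.037=18.0661, v=-35.7210/1.5684=-22.7749
k=1: u−w=24.4570, u+w=19.3050; √(b/2)=0.7842, √(2b)=1.5684; F=0.7842×24.457=19.1797, v=19.3050/1.5684=12.3084
k=2: u−w=2.0680, u+w=-28.9280; √(b/2)=0.7842, √(2b)=1.5684; F=0.7842×2.068=1.6218, v=-28.9280/1.5684=-18.4438

0: F=18.0661 v=-22.7749
1: F=19.1797 v=12.3084
2: F=1.6218 v=-18.4438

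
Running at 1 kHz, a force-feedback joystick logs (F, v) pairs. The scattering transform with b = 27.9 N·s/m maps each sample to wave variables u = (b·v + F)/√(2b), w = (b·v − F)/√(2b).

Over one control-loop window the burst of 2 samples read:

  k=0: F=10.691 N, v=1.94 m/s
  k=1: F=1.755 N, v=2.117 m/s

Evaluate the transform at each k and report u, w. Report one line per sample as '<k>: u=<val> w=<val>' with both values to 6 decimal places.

0: u=8.677045 w=5.814639
1: u=8.141873 w=7.671990

k=0: b·v=27.9×1.94=54.126000; √(2b)=7.469940; u=(54.126000+10.691)/7.469940=8.677045, w=(54.126000−10.691)/7.469940=5.814639
k=1: b·v=27.9×2.117=59.064300; √(2b)=7.469940; u=(59.064300+1.755)/7.469940=8.141873, w=(59.064300−1.755)/7.469940=7.671990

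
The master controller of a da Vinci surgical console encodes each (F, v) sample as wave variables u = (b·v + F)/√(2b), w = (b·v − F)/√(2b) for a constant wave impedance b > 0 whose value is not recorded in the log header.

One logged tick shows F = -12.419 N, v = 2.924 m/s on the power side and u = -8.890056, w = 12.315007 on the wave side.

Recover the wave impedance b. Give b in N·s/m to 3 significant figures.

b = 0.686 N·s/m

u + w = 3.424951;  u + w = √(2b)·v, so √(2b) = 3.424951/2.924 = 1.171324.
b = (√(2b))²/2 = 1.372000/2 = 0.686000.
(Check via u − w = 2F/√(2b): u − w = -21.205063, 2F/√(2b) = -21.205066.)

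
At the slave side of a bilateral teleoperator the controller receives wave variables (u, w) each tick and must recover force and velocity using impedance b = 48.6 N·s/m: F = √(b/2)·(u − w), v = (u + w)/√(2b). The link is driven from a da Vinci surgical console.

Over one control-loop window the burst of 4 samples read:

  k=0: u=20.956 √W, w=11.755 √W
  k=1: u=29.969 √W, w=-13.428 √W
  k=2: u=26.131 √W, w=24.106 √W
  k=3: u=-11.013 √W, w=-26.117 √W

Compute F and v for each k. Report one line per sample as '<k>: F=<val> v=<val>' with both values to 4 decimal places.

k=0: u−w=9.2010, u+w=32.7110; √(b/2)=4.9295, √(2b)=9.8590; F=4.9295×9.201=45.3564, v=32.7110/9.8590=3.3179
k=1: u−w=43.3970, u+w=16.5410; √(b/2)=4.9295, √(2b)=9.8590; F=4.9295×43.397=213.9256, v=16.5410/9.8590=1.6778
k=2: u−w=2.0250, u+w=50.2370; √(b/2)=4.9295, √(2b)=9.8590; F=4.9295×2.025=9.9822, v=50.2370/9.8590=5.0955
k=3: u−w=15.1040, u+w=-37.1300; √(b/2)=4.9295, √(2b)=9.8590; F=4.9295×15.104=74.4552, v=-37.1300/9.8590=-3.7661

0: F=45.3564 v=3.3179
1: F=213.9256 v=1.6778
2: F=9.9822 v=5.0955
3: F=74.4552 v=-3.7661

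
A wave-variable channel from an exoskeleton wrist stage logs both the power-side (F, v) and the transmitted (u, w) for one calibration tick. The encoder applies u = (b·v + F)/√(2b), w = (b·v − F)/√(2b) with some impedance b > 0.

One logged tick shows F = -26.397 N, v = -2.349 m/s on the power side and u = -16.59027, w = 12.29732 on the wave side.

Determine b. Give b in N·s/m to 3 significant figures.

b = 1.67 N·s/m

u + w = -4.2930;  u + w = √(2b)·v, so √(2b) = -4.2930/(-2.349) = 1.8276.
b = (√(2b))²/2 = 3.3400/2 = 1.6700.
(Check via u − w = 2F/√(2b): u − w = -28.8876, 2F/√(2b) = -28.8876.)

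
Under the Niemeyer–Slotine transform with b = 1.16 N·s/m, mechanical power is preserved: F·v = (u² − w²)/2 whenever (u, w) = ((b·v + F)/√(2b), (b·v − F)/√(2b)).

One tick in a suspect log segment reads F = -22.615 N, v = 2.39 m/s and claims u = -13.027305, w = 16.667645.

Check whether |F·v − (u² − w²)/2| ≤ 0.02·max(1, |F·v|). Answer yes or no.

yes

F·v = (-22.615)×2.39 = -54.049850 W.
(u² − w²)/2 = (169.710676 − 277.810390)/2 = -54.049857 W.
|Δ| = 0.000007;  2% of max(1, |F·v|) = 1.080997.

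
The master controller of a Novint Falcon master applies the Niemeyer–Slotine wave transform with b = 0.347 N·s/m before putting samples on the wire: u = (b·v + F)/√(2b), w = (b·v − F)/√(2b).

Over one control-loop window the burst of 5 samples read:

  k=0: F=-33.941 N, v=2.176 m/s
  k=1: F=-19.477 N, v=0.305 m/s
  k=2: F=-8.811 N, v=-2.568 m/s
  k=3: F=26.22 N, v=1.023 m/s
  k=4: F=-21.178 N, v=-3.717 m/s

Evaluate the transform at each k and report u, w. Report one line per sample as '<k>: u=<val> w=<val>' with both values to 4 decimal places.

k=0: b·v=0.347×2.176=0.7551; √(2b)=0.8331; u=(0.7551+(-33.941))/0.8331=-39.8359, w=(0.7551−(-33.941))/0.8331=41.6486
k=1: b·v=0.347×0.305=0.1058; √(2b)=0.8331; u=(0.1058+(-19.477))/0.8331=-23.2528, w=(0.1058−(-19.477))/0.8331=23.5069
k=2: b·v=0.347×(-2.568)=-0.8911; √(2b)=0.8331; u=(-0.8911+(-8.811))/0.8331=-11.6462, w=(-0.8911−(-8.811))/0.8331=9.5069
k=3: b·v=0.347×1.023=0.3550; √(2b)=0.8331; u=(0.3550+26.22)/0.8331=31.9002, w=(0.3550−26.22)/0.8331=-31.0480
k=4: b·v=0.347×(-3.717)=-1.2898; √(2b)=0.8331; u=(-1.2898+(-21.178))/0.8331=-26.9700, w=(-1.2898−(-21.178))/0.8331=23.8735

0: u=-39.8359 w=41.6486
1: u=-23.2528 w=23.5069
2: u=-11.6462 w=9.5069
3: u=31.9002 w=-31.0480
4: u=-26.9700 w=23.8735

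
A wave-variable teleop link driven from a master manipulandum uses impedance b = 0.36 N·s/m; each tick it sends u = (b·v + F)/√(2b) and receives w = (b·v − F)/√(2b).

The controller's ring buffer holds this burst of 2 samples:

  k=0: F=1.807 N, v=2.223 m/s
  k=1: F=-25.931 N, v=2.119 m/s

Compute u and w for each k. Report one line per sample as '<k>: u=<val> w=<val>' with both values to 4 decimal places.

k=0: b·v=0.36×2.223=0.8003; √(2b)=0.8485; u=(0.8003+1.807)/0.8485=3.0727, w=(0.8003−1.807)/0.8485=-1.1864
k=1: b·v=0.36×2.119=0.7628; √(2b)=0.8485; u=(0.7628+(-25.931))/0.8485=-29.6610, w=(0.7628−(-25.931))/0.8485=31.4590

0: u=3.0727 w=-1.1864
1: u=-29.6610 w=31.4590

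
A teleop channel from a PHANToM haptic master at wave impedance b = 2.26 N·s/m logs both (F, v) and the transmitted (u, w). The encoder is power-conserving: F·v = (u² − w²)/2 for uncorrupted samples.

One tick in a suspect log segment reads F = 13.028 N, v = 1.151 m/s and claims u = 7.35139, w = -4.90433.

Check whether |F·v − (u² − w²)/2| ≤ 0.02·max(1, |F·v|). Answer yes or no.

F·v = 13.028×1.151 = 14.9952 W.
(u² − w²)/2 = (54.0429 − 24.0525)/2 = 14.9952 W.
|Δ| = 0.0000;  2% of max(1, |F·v|) = 0.2999.

yes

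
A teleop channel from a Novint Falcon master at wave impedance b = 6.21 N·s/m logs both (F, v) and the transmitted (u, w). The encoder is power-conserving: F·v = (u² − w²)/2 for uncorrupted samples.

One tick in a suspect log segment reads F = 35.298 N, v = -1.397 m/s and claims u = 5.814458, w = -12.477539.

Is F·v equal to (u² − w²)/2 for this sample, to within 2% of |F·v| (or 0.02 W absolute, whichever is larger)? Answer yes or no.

F·v = 35.298×(-1.397) = -49.311306 W.
(u² − w²)/2 = (33.807922 − 155.688979)/2 = -60.940529 W.
|Δ| = 11.629223;  2% of max(1, |F·v|) = 0.986226.

no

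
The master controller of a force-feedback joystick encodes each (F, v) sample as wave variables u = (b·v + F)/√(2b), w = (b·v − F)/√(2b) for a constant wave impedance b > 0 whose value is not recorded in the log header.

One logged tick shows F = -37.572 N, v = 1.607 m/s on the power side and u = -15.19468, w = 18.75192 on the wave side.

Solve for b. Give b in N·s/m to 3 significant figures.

b = 2.45 N·s/m

u + w = 3.5572;  u + w = √(2b)·v, so √(2b) = 3.5572/1.607 = 2.2136.
b = (√(2b))²/2 = 4.9000/2 = 2.4500.
(Check via u − w = 2F/√(2b): u − w = -33.9466, 2F/√(2b) = -33.9467.)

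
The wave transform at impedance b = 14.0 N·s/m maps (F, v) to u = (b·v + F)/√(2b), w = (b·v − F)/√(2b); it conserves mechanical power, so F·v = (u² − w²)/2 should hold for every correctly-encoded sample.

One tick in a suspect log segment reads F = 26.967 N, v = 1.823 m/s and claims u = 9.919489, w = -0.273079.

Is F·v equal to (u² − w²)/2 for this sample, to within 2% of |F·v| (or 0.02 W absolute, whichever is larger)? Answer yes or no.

yes

F·v = 26.967×1.823 = 49.160841 W.
(u² − w²)/2 = (98.396262 − 0.074572)/2 = 49.160845 W.
|Δ| = 0.000004;  2% of max(1, |F·v|) = 0.983217.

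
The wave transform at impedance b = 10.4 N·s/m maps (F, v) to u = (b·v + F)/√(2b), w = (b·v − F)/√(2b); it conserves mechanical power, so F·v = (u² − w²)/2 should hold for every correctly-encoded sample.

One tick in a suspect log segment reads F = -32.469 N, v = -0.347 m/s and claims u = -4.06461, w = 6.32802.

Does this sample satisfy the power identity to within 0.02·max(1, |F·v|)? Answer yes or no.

F·v = (-32.469)×(-0.347) = 11.26674 W.
(u² − w²)/2 = (16.52105 − 40.04384)/2 = -11.76139 W.
|Δ| = 23.02813;  2% of max(1, |F·v|) = 0.22533.

no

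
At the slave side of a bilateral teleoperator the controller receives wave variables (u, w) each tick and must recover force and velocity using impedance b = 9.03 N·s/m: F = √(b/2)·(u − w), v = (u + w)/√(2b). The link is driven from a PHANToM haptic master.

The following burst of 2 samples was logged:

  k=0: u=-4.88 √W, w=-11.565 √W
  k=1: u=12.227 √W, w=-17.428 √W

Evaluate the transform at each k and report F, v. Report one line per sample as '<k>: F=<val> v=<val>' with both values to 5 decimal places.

k=0: u−w=6.68500, u+w=-16.44500; √(b/2)=2.12485, √(2b)=4.24971; F=2.12485×6.685=14.20464, v=-16.44500/4.24971=-3.86968
k=1: u−w=29.65500, u+w=-5.20100; √(b/2)=2.12485, √(2b)=4.24971; F=2.12485×29.655=63.01251, v=-5.20100/4.24971=-1.22385

0: F=14.20464 v=-3.86968
1: F=63.01251 v=-1.22385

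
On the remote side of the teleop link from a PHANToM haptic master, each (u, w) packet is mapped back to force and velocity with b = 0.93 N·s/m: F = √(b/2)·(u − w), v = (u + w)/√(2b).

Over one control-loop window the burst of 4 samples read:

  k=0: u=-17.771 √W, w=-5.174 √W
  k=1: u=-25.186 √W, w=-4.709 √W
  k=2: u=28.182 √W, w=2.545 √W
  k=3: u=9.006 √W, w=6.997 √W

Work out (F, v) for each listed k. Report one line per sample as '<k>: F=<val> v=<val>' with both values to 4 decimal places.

0: F=-8.5900 v=-16.8241
1: F=-13.9635 v=-21.9201
2: F=17.4821 v=22.5301
3: F=1.3700 v=11.7340

k=0: u−w=-12.5970, u+w=-22.9450; √(b/2)=0.6819, √(2b)=1.3638; F=0.6819×(-12.597)=-8.5900, v=-22.9450/1.3638=-16.8241
k=1: u−w=-20.4770, u+w=-29.8950; √(b/2)=0.6819, √(2b)=1.3638; F=0.6819×(-20.477)=-13.9635, v=-29.8950/1.3638=-21.9201
k=2: u−w=25.6370, u+w=30.7270; √(b/2)=0.6819, √(2b)=1.3638; F=0.6819×25.637=17.4821, v=30.7270/1.3638=22.5301
k=3: u−w=2.0090, u+w=16.0030; √(b/2)=0.6819, √(2b)=1.3638; F=0.6819×2.009=1.3700, v=16.0030/1.3638=11.7340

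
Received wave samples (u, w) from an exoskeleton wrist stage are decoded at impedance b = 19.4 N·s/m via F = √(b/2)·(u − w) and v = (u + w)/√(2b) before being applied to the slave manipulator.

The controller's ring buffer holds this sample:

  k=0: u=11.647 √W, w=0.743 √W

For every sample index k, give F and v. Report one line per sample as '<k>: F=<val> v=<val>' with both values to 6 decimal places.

0: F=33.960315 v=1.989095

k=0: u−w=10.904000, u+w=12.390000; √(b/2)=3.114482, √(2b)=6.228965; F=3.114482×10.904=33.960315, v=12.390000/6.228965=1.989095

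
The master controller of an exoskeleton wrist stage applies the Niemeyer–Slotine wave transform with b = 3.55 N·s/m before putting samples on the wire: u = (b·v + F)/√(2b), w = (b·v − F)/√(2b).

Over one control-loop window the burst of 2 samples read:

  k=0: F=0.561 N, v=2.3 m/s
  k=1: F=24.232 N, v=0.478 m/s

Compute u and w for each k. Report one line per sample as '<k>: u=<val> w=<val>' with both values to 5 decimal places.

k=0: b·v=3.55×2.3=8.16500; √(2b)=2.66458; u=(8.16500+0.561)/2.66458=3.27481, w=(8.16500−0.561)/2.66458=2.85373
k=1: b·v=3.55×0.478=1.69690; √(2b)=2.66458; u=(1.69690+24.232)/2.66458=9.73094, w=(1.69690−24.232)/2.66458=-8.45727

0: u=3.27481 w=2.85373
1: u=9.73094 w=-8.45727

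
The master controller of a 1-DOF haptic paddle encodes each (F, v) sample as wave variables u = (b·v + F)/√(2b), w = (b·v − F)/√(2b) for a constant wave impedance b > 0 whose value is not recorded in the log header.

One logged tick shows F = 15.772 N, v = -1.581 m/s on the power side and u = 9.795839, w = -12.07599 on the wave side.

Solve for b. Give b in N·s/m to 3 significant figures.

u + w = -2.280151;  u + w = √(2b)·v, so √(2b) = -2.280151/(-1.581) = 1.442221.
b = (√(2b))²/2 = 2.080001/2 = 1.040000.
(Check via u − w = 2F/√(2b): u − w = 21.871829, 2F/√(2b) = 21.871825.)

b = 1.04 N·s/m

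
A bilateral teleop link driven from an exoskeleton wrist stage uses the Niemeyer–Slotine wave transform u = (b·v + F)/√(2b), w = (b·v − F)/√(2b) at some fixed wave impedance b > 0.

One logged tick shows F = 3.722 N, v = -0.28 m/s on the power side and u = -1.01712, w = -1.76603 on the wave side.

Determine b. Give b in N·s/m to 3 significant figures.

u + w = -2.78315;  u + w = √(2b)·v, so √(2b) = -2.78315/(-0.28) = 9.93982.
b = (√(2b))²/2 = 98.80005/2 = 49.40003.
(Check via u − w = 2F/√(2b): u − w = 0.74891, 2F/√(2b) = 0.74891.)

b = 49.4 N·s/m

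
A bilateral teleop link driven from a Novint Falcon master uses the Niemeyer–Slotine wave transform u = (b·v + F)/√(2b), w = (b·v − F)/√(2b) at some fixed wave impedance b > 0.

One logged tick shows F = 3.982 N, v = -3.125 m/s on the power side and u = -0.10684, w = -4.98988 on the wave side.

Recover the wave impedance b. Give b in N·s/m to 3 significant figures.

b = 1.33 N·s/m

u + w = -5.0967;  u + w = √(2b)·v, so √(2b) = -5.0967/(-3.125) = 1.6310.
b = (√(2b))²/2 = 2.6600/2 = 1.3300.
(Check via u − w = 2F/√(2b): u − w = 4.8830, 2F/√(2b) = 4.8830.)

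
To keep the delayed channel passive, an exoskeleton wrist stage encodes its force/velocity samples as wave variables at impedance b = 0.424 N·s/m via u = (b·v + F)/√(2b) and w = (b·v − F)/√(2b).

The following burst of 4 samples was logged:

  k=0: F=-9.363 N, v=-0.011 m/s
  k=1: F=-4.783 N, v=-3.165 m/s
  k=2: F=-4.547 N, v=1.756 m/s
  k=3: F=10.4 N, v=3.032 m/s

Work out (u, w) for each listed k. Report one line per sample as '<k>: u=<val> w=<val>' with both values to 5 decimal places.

k=0: b·v=0.424×(-0.011)=-0.00466; √(2b)=0.92087; u=(-0.00466+(-9.363))/0.92087=-10.17263, w=(-0.00466−(-9.363))/0.92087=10.16250
k=1: b·v=0.424×(-3.165)=-1.34196; √(2b)=0.92087; u=(-1.34196+(-4.783))/0.92087=-6.65128, w=(-1.34196−(-4.783))/0.92087=3.73673
k=2: b·v=0.424×1.756=0.74454; √(2b)=0.92087; u=(0.74454+(-4.547))/0.92087=-4.12920, w=(0.74454−(-4.547))/0.92087=5.74625
k=3: b·v=0.424×3.032=1.28557; √(2b)=0.92087; u=(1.28557+10.4)/0.92087=12.68972, w=(1.28557−10.4)/0.92087=-9.89764

0: u=-10.17263 w=10.16250
1: u=-6.65128 w=3.73673
2: u=-4.12920 w=5.74625
3: u=12.68972 w=-9.89764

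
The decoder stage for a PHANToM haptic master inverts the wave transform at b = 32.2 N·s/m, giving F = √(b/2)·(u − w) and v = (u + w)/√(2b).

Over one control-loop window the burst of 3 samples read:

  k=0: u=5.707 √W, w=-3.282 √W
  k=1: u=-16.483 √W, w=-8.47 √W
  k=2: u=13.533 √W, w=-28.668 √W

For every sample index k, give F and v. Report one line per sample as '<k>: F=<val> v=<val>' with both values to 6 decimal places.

k=0: u−w=8.989000, u+w=2.425000; √(b/2)=4.012481, √(2b)=8.024961; F=4.012481×8.989=36.068187, v=2.425000/8.024961=0.302182
k=1: u−w=-8.013000, u+w=-24.953000; √(b/2)=4.012481, √(2b)=8.024961; F=4.012481×(-8.013)=-32.152006, v=-24.953000/8.024961=-3.109423
k=2: u−w=42.201000, u+w=-15.135000; √(b/2)=4.012481, √(2b)=8.024961; F=4.012481×42.201=169.330691, v=-15.135000/8.024961=-1.885990

0: F=36.068187 v=0.302182
1: F=-32.152006 v=-3.109423
2: F=169.330691 v=-1.885990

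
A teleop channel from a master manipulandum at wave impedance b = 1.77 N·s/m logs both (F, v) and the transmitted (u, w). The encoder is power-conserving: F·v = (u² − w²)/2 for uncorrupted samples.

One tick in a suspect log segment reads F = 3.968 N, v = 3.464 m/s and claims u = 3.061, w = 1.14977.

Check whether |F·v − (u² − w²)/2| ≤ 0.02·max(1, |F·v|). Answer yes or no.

no

F·v = 3.968×3.464 = 13.7452 W.
(u² − w²)/2 = (9.3697 − 1.3220)/2 = 4.0239 W.
|Δ| = 9.7213;  2% of max(1, |F·v|) = 0.2749.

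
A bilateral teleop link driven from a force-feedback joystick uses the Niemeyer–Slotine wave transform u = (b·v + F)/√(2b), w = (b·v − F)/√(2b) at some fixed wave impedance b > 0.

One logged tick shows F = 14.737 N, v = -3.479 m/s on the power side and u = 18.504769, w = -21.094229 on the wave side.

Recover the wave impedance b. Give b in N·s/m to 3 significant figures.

b = 0.277 N·s/m

u + w = -2.589460;  u + w = √(2b)·v, so √(2b) = -2.589460/(-3.479) = 0.744312.
b = (√(2b))²/2 = 0.554000/2 = 0.277000.
(Check via u − w = 2F/√(2b): u − w = 39.598998, 2F/√(2b) = 39.599008.)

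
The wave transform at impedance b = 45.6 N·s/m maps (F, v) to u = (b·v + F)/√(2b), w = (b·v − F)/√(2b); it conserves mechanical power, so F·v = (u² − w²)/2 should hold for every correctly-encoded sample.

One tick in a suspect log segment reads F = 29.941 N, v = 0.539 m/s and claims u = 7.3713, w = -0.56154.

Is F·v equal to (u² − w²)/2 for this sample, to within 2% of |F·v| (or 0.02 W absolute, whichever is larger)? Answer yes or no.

no

F·v = 29.941×0.539 = 16.1382 W.
(u² − w²)/2 = (54.3361 − 0.3153)/2 = 27.0104 W.
|Δ| = 10.8722;  2% of max(1, |F·v|) = 0.3228.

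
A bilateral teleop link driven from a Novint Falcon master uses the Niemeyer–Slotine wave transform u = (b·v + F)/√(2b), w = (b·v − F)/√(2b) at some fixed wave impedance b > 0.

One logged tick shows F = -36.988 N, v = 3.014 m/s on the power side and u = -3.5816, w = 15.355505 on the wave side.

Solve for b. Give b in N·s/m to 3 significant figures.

b = 7.63 N·s/m

u + w = 11.773905;  u + w = √(2b)·v, so √(2b) = 11.773905/3.014 = 3.906405.
b = (√(2b))²/2 = 15.260001/2 = 7.630000.
(Check via u − w = 2F/√(2b): u − w = -18.937105, 2F/√(2b) = -18.937104.)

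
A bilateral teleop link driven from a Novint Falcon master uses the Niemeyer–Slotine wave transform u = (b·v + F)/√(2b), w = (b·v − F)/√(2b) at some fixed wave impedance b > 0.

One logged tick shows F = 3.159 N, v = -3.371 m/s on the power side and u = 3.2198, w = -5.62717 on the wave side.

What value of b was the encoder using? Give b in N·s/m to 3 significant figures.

b = 0.255 N·s/m

u + w = -2.40737;  u + w = √(2b)·v, so √(2b) = -2.40737/(-3.371) = 0.71414.
b = (√(2b))²/2 = 0.51000/2 = 0.25500.
(Check via u − w = 2F/√(2b): u − w = 8.84697, 2F/√(2b) = 8.84699.)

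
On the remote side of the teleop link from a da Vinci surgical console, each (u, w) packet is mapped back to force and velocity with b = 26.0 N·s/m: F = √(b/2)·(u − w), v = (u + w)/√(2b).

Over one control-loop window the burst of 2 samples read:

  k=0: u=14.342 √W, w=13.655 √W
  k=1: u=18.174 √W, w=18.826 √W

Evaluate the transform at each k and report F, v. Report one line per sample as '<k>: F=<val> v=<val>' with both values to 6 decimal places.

k=0: u−w=0.687000, u+w=27.997000; √(b/2)=3.605551, √(2b)=7.211103; F=3.605551×0.687=2.477014, v=27.997000/7.211103=3.882485
k=1: u−w=-0.652000, u+w=37.000000; √(b/2)=3.605551, √(2b)=7.211103; F=3.605551×(-0.652)=-2.350819, v=37.000000/7.211103=5.130977

0: F=2.477014 v=3.882485
1: F=-2.350819 v=5.130977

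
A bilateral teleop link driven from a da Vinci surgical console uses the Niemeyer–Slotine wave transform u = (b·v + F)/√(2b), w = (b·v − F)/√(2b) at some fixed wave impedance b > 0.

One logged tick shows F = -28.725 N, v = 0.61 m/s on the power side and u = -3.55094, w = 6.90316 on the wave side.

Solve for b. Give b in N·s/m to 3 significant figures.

b = 15.1 N·s/m

u + w = 3.3522;  u + w = √(2b)·v, so √(2b) = 3.3522/0.61 = 5.4954.
b = (√(2b))²/2 = 30.1999/2 = 15.0999.
(Check via u − w = 2F/√(2b): u − w = -10.4541, 2F/√(2b) = -10.4541.)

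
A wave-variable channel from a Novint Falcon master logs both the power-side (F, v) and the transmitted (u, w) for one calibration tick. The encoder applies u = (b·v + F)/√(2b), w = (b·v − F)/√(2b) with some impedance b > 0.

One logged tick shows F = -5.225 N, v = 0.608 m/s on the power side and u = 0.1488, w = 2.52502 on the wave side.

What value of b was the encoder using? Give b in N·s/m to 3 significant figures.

u + w = 2.6738;  u + w = √(2b)·v, so √(2b) = 2.6738/0.608 = 4.3977.
b = (√(2b))²/2 = 19.3400/2 = 9.6700.
(Check via u − w = 2F/√(2b): u − w = -2.3762, 2F/√(2b) = -2.3762.)

b = 9.67 N·s/m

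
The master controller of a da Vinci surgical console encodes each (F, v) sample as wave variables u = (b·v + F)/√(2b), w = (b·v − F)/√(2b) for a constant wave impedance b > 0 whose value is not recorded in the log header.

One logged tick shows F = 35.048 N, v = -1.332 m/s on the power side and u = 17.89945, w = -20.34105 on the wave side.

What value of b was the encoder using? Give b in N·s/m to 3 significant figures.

b = 1.68 N·s/m

u + w = -2.4416;  u + w = √(2b)·v, so √(2b) = -2.4416/(-1.332) = 1.8330.
b = (√(2b))²/2 = 3.3600/2 = 1.6800.
(Check via u − w = 2F/√(2b): u − w = 38.2405, 2F/√(2b) = 38.2404.)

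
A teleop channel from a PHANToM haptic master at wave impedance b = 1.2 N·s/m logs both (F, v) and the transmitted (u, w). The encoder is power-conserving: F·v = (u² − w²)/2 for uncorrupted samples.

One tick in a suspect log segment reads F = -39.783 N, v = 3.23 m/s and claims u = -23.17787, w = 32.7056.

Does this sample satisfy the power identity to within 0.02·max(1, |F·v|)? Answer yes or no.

no

F·v = (-39.783)×3.23 = -128.4991 W.
(u² − w²)/2 = (537.2137 − 1069.6563)/2 = -266.2213 W.
|Δ| = 137.7222;  2% of max(1, |F·v|) = 2.5700.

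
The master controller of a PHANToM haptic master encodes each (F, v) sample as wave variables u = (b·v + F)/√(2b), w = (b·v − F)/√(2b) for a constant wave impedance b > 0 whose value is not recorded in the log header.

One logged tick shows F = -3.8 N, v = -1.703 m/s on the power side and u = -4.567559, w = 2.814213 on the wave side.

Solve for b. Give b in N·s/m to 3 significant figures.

b = 0.53 N·s/m

u + w = -1.753346;  u + w = √(2b)·v, so √(2b) = -1.753346/(-1.703) = 1.029563.
b = (√(2b))²/2 = 1.060000/2 = 0.530000.
(Check via u − w = 2F/√(2b): u − w = -7.381772, 2F/√(2b) = -7.381772.)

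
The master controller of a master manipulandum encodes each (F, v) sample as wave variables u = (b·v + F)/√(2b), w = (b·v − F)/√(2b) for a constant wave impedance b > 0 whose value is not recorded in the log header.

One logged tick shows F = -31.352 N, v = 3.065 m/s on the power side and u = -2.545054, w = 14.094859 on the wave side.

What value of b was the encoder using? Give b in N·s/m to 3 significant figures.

u + w = 11.549805;  u + w = √(2b)·v, so √(2b) = 11.549805/3.065 = 3.768289.
b = (√(2b))²/2 = 14.200000/2 = 7.100000.
(Check via u − w = 2F/√(2b): u − w = -16.639913, 2F/√(2b) = -16.639914.)

b = 7.1 N·s/m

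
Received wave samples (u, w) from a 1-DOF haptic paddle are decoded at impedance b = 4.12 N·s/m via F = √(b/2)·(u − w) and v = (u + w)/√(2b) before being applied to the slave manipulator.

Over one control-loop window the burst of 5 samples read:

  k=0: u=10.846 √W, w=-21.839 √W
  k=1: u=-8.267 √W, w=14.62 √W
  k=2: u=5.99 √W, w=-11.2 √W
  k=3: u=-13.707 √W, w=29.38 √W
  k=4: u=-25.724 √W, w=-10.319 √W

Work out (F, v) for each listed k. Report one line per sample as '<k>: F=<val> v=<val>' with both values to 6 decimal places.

k=0: u−w=32.685000, u+w=-10.993000; √(b/2)=1.435270, √(2b)=2.870540; F=1.435270×32.685=46.911800, v=-10.993000/2.870540=-3.829593
k=1: u−w=-22.887000, u+w=6.353000; √(b/2)=1.435270, √(2b)=2.870540; F=1.435270×(-22.887)=-32.849025, v=6.353000/2.870540=2.213172
k=2: u−w=17.190000, u+w=-5.210000; √(b/2)=1.435270, √(2b)=2.870540; F=1.435270×17.19=24.672291, v=-5.210000/2.870540=-1.814990
k=3: u−w=-43.087000, u+w=15.673000; √(b/2)=1.435270, √(2b)=2.870540; F=1.435270×(-43.087)=-61.841479, v=15.673000/2.870540=5.459948
k=4: u−w=-15.405000, u+w=-36.043000; √(b/2)=1.435270, √(2b)=2.870540; F=1.435270×(-15.405)=-22.110334, v=-36.043000/2.870540=-12.556174

0: F=46.911800 v=-3.829593
1: F=-32.849025 v=2.213172
2: F=24.672291 v=-1.814990
3: F=-61.841479 v=5.459948
4: F=-22.110334 v=-12.556174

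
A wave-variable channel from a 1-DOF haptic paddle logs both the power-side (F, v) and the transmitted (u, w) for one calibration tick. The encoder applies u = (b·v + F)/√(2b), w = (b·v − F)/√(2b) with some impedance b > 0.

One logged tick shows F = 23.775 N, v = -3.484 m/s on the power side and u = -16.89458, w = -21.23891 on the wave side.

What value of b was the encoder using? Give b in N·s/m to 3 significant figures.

b = 59.9 N·s/m

u + w = -38.1335;  u + w = √(2b)·v, so √(2b) = -38.1335/(-3.484) = 10.9453.
b = (√(2b))²/2 = 119.8000/2 = 59.9000.
(Check via u − w = 2F/√(2b): u − w = 4.3443, 2F/√(2b) = 4.3443.)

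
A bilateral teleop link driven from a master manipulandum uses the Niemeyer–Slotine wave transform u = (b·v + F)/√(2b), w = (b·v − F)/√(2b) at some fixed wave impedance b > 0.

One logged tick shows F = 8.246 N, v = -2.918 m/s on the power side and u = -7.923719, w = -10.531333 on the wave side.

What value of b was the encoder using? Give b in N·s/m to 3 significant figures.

u + w = -18.455052;  u + w = √(2b)·v, so √(2b) = -18.455052/(-2.918) = 6.324555.
b = (√(2b))²/2 = 39.999998/2 = 19.999999.
(Check via u − w = 2F/√(2b): u − w = 2.607614, 2F/√(2b) = 2.607614.)

b = 20 N·s/m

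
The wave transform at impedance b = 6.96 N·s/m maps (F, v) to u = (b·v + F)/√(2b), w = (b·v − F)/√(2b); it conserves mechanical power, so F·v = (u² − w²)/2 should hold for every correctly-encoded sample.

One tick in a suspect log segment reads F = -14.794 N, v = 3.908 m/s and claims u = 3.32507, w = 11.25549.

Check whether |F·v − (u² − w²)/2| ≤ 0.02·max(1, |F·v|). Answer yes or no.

yes

F·v = (-14.794)×3.908 = -57.8150 W.
(u² − w²)/2 = (11.0561 − 126.6861)/2 = -57.8150 W.
|Δ| = 0.0000;  2% of max(1, |F·v|) = 1.1563.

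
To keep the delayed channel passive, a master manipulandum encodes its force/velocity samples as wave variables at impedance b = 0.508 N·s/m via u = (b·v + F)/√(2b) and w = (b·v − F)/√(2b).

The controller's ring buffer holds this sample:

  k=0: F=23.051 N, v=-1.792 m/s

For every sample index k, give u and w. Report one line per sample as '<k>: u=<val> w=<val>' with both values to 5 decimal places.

k=0: b·v=0.508×(-1.792)=-0.91034; √(2b)=1.00797; u=(-0.91034+23.051)/1.00797=21.96564, w=(-0.91034−23.051)/1.00797=-23.77192

0: u=21.96564 w=-23.77192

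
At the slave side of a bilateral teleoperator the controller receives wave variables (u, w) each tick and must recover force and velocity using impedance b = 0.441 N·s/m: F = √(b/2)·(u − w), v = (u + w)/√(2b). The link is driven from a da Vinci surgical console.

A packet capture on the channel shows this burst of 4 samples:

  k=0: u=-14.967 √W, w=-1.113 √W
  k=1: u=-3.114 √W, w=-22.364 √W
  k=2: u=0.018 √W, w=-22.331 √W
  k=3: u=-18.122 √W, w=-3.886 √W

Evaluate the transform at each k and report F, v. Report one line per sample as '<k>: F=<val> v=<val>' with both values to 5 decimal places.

0: F=-6.50548 v=-17.12189
1: F=9.03930 v=-27.12883
2: F=10.49452 v=-23.75875
3: F=-6.68486 v=-23.43399

k=0: u−w=-13.85400, u+w=-16.08000; √(b/2)=0.46957, √(2b)=0.93915; F=0.46957×(-13.854)=-6.50548, v=-16.08000/0.93915=-17.12189
k=1: u−w=19.25000, u+w=-25.47800; √(b/2)=0.46957, √(2b)=0.93915; F=0.46957×19.25=9.03930, v=-25.47800/0.93915=-27.12883
k=2: u−w=22.34900, u+w=-22.31300; √(b/2)=0.46957, √(2b)=0.93915; F=0.46957×22.349=10.49452, v=-22.31300/0.93915=-23.75875
k=3: u−w=-14.23600, u+w=-22.00800; √(b/2)=0.46957, √(2b)=0.93915; F=0.46957×(-14.236)=-6.68486, v=-22.00800/0.93915=-23.43399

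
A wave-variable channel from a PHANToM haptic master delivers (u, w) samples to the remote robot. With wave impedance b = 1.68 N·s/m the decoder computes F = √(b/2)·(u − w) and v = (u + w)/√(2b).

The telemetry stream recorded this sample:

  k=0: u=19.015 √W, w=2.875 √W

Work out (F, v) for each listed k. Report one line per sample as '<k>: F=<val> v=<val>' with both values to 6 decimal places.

0: F=14.792554 v=11.941974

k=0: u−w=16.140000, u+w=21.890000; √(b/2)=0.916515, √(2b)=1.833030; F=0.916515×16.14=14.792554, v=21.890000/1.833030=11.941974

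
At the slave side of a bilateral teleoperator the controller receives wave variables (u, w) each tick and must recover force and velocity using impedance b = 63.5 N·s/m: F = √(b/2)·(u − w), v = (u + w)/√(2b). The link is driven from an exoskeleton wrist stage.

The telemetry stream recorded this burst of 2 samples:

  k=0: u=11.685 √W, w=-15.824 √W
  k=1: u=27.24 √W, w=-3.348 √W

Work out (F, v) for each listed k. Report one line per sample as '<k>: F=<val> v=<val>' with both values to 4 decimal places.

k=0: u−w=27.5090, u+w=-4.1390; √(b/2)=5.6347, √(2b)=11.2694; F=5.6347×27.509=155.0053, v=-4.1390/11.2694=-0.3673
k=1: u−w=30.5880, u+w=23.8920; √(b/2)=5.6347, √(2b)=11.2694; F=5.6347×30.588=172.3546, v=23.8920/11.2694=2.1201

0: F=155.0053 v=-0.3673
1: F=172.3546 v=2.1201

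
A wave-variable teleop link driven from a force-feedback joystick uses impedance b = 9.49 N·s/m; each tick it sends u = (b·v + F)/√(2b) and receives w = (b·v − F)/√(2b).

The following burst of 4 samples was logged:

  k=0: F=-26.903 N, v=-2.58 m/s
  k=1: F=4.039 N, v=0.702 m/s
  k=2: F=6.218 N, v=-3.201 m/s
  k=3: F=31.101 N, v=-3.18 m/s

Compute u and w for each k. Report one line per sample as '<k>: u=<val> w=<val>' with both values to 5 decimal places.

k=0: b·v=9.49×(-2.58)=-24.48420; √(2b)=4.35660; u=(-24.48420+(-26.903))/4.35660=-11.79524, w=(-24.48420−(-26.903))/4.35660=0.55520
k=1: b·v=9.49×0.702=6.66198; √(2b)=4.35660; u=(6.66198+4.039)/4.35660=2.45627, w=(6.66198−4.039)/4.35660=0.60207
k=2: b·v=9.49×(-3.201)=-30.37749; √(2b)=4.35660; u=(-30.37749+6.218)/4.35660=-5.54549, w=(-30.37749−6.218)/4.35660=-8.40000
k=3: b·v=9.49×(-3.18)=-30.17820; √(2b)=4.35660; u=(-30.17820+31.101)/4.35660=0.21182, w=(-30.17820−31.101)/4.35660=-14.06582

0: u=-11.79524 w=0.55520
1: u=2.45627 w=0.60207
2: u=-5.54549 w=-8.40000
3: u=0.21182 w=-14.06582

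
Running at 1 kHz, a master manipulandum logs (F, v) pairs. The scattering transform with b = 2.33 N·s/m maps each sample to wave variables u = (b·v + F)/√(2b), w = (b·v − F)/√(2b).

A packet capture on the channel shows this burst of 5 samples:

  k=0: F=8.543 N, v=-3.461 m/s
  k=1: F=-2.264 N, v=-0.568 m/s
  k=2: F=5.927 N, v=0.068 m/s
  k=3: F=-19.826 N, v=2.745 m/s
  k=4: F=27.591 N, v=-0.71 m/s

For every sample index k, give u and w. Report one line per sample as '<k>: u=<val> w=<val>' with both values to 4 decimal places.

0: u=0.2218 w=-7.6931
1: u=-1.6618 w=0.4357
2: u=2.8190 w=-2.6722
3: u=-6.2214 w=12.1470
4: u=12.0149 w=-13.5476

k=0: b·v=2.33×(-3.461)=-8.0641; √(2b)=2.1587; u=(-8.0641+8.543)/2.1587=0.2218, w=(-8.0641−8.543)/2.1587=-7.6931
k=1: b·v=2.33×(-0.568)=-1.3234; √(2b)=2.1587; u=(-1.3234+(-2.264))/2.1587=-1.6618, w=(-1.3234−(-2.264))/2.1587=0.4357
k=2: b·v=2.33×0.068=0.1584; √(2b)=2.1587; u=(0.1584+5.927)/2.1587=2.8190, w=(0.1584−5.927)/2.1587=-2.6722
k=3: b·v=2.33×2.745=6.3959; √(2b)=2.1587; u=(6.3959+(-19.826))/2.1587=-6.2214, w=(6.3959−(-19.826))/2.1587=12.1470
k=4: b·v=2.33×(-0.71)=-1.6543; √(2b)=2.1587; u=(-1.6543+27.591)/2.1587=12.0149, w=(-1.6543−27.591)/2.1587=-13.5476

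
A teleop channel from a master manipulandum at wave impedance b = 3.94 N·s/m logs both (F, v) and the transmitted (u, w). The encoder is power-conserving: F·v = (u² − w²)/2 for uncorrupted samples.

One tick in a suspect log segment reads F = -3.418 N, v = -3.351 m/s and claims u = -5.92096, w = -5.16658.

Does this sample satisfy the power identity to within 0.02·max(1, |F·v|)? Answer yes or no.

F·v = (-3.418)×(-3.351) = 11.45372 W.
(u² − w²)/2 = (35.05777 − 26.69355)/2 = 4.18211 W.
|Δ| = 7.27161;  2% of max(1, |F·v|) = 0.22907.

no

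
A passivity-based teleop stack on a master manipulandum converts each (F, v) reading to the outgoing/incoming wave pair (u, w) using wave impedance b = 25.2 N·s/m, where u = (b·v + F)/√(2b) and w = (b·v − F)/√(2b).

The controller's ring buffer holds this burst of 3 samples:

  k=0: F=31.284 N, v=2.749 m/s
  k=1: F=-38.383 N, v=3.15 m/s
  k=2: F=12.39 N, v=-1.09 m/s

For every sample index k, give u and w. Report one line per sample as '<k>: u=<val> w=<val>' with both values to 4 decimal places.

0: u=14.1646 w=5.3513
1: u=5.7748 w=16.5880
2: u=-2.1239 w=-5.6144

k=0: b·v=25.2×2.749=69.2748; √(2b)=7.0993; u=(69.2748+31.284)/7.0993=14.1646, w=(69.2748−31.284)/7.0993=5.3513
k=1: b·v=25.2×3.15=79.3800; √(2b)=7.0993; u=(79.3800+(-38.383))/7.0993=5.7748, w=(79.3800−(-38.383))/7.0993=16.5880
k=2: b·v=25.2×(-1.09)=-27.4680; √(2b)=7.0993; u=(-27.4680+12.39)/7.0993=-2.1239, w=(-27.4680−12.39)/7.0993=-5.6144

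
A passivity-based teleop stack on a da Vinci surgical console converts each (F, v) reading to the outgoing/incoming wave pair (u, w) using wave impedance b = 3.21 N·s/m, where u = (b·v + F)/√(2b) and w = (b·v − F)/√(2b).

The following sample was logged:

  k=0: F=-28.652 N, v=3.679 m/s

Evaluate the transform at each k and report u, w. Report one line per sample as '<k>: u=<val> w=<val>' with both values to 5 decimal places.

0: u=-6.64717 w=15.96892

k=0: b·v=3.21×3.679=11.80959; √(2b)=2.53377; u=(11.80959+(-28.652))/2.53377=-6.64717, w=(11.80959−(-28.652))/2.53377=15.96892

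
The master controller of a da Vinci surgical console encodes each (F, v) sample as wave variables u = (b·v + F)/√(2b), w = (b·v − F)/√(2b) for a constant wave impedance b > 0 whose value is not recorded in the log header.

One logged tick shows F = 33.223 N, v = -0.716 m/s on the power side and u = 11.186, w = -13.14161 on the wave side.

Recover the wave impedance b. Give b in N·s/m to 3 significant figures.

b = 3.73 N·s/m

u + w = -1.9556;  u + w = √(2b)·v, so √(2b) = -1.9556/(-0.716) = 2.7313.
b = (√(2b))²/2 = 7.4600/2 = 3.7300.
(Check via u − w = 2F/√(2b): u − w = 24.3276, 2F/√(2b) = 24.3276.)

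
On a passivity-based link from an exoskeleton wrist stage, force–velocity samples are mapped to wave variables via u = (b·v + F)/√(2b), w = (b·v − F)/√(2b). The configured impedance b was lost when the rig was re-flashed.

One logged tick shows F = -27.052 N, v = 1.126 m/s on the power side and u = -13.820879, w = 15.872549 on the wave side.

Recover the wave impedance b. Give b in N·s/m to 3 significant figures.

u + w = 2.051670;  u + w = √(2b)·v, so √(2b) = 2.051670/1.126 = 1.822087.
b = (√(2b))²/2 = 3.320001/2 = 1.660001.
(Check via u − w = 2F/√(2b): u − w = -29.693428, 2F/√(2b) = -29.693422.)

b = 1.66 N·s/m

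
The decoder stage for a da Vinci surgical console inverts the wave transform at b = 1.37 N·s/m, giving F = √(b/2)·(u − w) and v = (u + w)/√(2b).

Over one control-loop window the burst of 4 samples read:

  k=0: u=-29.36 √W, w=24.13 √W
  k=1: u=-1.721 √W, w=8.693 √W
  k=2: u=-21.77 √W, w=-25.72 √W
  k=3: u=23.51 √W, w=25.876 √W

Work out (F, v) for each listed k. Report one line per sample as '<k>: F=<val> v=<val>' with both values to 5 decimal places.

0: F=-44.27085 v=-3.15956
1: F=-8.61912 v=4.21194
2: F=3.26921 v=-28.68976
3: F=-1.95821 v=29.83517

k=0: u−w=-53.49000, u+w=-5.23000; √(b/2)=0.82765, √(2b)=1.65529; F=0.82765×(-53.49)=-44.27085, v=-5.23000/1.65529=-3.15956
k=1: u−w=-10.41400, u+w=6.97200; √(b/2)=0.82765, √(2b)=1.65529; F=0.82765×(-10.414)=-8.61912, v=6.97200/1.65529=4.21194
k=2: u−w=3.95000, u+w=-47.49000; √(b/2)=0.82765, √(2b)=1.65529; F=0.82765×3.95=3.26921, v=-47.49000/1.65529=-28.68976
k=3: u−w=-2.36600, u+w=49.38600; √(b/2)=0.82765, √(2b)=1.65529; F=0.82765×(-2.366)=-1.95821, v=49.38600/1.65529=29.83517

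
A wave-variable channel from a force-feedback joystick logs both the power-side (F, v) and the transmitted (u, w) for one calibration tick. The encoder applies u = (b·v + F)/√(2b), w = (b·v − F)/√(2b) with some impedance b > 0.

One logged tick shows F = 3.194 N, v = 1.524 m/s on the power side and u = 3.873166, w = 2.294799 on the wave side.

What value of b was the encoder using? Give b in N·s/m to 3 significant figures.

b = 8.19 N·s/m

u + w = 6.167965;  u + w = √(2b)·v, so √(2b) = 6.167965/1.524 = 4.047221.
b = (√(2b))²/2 = 16.379999/2 = 8.189999.
(Check via u − w = 2F/√(2b): u − w = 1.578367, 2F/√(2b) = 1.578367.)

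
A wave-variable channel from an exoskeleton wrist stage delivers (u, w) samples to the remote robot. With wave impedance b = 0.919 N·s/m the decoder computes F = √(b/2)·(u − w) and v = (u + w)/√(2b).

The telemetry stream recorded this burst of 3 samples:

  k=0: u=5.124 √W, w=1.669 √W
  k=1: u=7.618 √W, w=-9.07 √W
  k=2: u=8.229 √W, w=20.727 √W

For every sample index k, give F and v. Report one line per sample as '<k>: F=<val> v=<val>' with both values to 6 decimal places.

k=0: u−w=3.455000, u+w=6.793000; √(b/2)=0.677864, √(2b)=1.355729; F=0.677864×3.455=2.342021, v=6.793000/1.355729=5.010590
k=1: u−w=16.688000, u+w=-1.452000; √(b/2)=0.677864, √(2b)=1.355729; F=0.677864×16.688=11.312199, v=-1.452000/1.355729=-1.071011
k=2: u−w=-12.498000, u+w=28.956000; √(b/2)=0.677864, √(2b)=1.355729; F=0.677864×(-12.498)=-8.471948, v=28.956000/1.355729=21.358257

0: F=2.342021 v=5.010590
1: F=11.312199 v=-1.071011
2: F=-8.471948 v=21.358257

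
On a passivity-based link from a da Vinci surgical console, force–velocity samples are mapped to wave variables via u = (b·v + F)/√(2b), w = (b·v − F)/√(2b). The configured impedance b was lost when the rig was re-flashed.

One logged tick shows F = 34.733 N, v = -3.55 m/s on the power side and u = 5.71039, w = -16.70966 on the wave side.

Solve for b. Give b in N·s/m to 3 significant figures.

b = 4.8 N·s/m

u + w = -10.9993;  u + w = √(2b)·v, so √(2b) = -10.9993/(-3.55) = 3.0984.
b = (√(2b))²/2 = 9.6000/2 = 4.8000.
(Check via u − w = 2F/√(2b): u − w = 22.4200, 2F/√(2b) = 22.4201.)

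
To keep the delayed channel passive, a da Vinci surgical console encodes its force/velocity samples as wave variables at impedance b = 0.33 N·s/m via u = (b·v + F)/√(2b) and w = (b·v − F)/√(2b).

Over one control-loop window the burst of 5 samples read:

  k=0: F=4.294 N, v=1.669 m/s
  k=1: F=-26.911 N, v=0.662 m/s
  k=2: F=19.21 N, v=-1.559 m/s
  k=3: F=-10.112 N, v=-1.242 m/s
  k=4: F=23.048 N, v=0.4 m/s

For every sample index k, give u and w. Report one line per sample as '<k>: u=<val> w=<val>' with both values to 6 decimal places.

0: u=5.963500 w=-4.607598
1: u=-32.856245 w=33.394057
2: u=23.012607 w=-24.279144
3: u=-12.951514 w=11.942509
4: u=28.532608 w=-28.207646

k=0: b·v=0.33×1.669=0.550770; √(2b)=0.812404; u=(0.550770+4.294)/0.812404=5.963500, w=(0.550770−4.294)/0.812404=-4.607598
k=1: b·v=0.33×0.662=0.218460; √(2b)=0.812404; u=(0.218460+(-26.911))/0.812404=-32.856245, w=(0.218460−(-26.911))/0.812404=33.394057
k=2: b·v=0.33×(-1.559)=-0.514470; √(2b)=0.812404; u=(-0.514470+19.21)/0.812404=23.012607, w=(-0.514470−19.21)/0.812404=-24.279144
k=3: b·v=0.33×(-1.242)=-0.409860; √(2b)=0.812404; u=(-0.409860+(-10.112))/0.812404=-12.951514, w=(-0.409860−(-10.112))/0.812404=11.942509
k=4: b·v=0.33×0.4=0.132000; √(2b)=0.812404; u=(0.132000+23.048)/0.812404=28.532608, w=(0.132000−23.048)/0.812404=-28.207646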